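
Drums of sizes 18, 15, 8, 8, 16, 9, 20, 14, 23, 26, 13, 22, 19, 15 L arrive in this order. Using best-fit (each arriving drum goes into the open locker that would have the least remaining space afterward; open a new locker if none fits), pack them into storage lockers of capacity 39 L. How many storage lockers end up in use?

7

  18 → locker 1 (new)  [load 18/39]
  15 → locker 1  [load 33/39]
  8 → locker 2 (new)  [load 8/39]
  8 → locker 2  [load 16/39]
  16 → locker 2  [load 32/39]
  9 → locker 3 (new)  [load 9/39]
  20 → locker 3  [load 29/39]
  14 → locker 4 (new)  [load 14/39]
  23 → locker 4  [load 37/39]
  26 → locker 5 (new)  [load 26/39]
  13 → locker 5  [load 39/39]
  22 → locker 6 (new)  [load 22/39]
  19 → locker 7 (new)  [load 19/39]
  15 → locker 6  [load 37/39]
7 storage lockers opened.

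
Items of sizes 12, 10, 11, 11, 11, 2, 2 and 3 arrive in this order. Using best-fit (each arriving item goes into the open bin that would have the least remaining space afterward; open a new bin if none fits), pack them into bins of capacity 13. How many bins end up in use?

5

  12 → bin 1 (new)  [load 12/13]
  10 → bin 2 (new)  [load 10/13]
  11 → bin 3 (new)  [load 11/13]
  11 → bin 4 (new)  [load 11/13]
  11 → bin 5 (new)  [load 11/13]
  2 → bin 3  [load 13/13]
  2 → bin 4  [load 13/13]
  3 → bin 2  [load 13/13]
5 bins opened.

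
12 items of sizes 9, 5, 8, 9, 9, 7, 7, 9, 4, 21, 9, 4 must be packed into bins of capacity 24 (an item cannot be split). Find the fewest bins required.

Total = 21 + 9 + 9 + 9 + 9 + 9 + 8 + 7 + 7 + 5 + 4 + 4 = 101.
Lower bound: ⌈101/24⌉ = 5 bins.
A packing using 5 bins:
  bin 1: 21 = 21
  bin 2: 9 + 9 + 5 = 23
  bin 3: 9 + 9 + 4 = 22
  bin 4: 9 + 8 + 7 = 24
  bin 5: 7 + 4 = 11
This matches the lower bound, so 5 is optimal.

5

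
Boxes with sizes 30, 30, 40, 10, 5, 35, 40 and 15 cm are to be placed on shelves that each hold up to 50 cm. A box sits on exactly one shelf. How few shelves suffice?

Total = 40 + 40 + 35 + 30 + 30 + 15 + 10 + 5 = 205 cm.
Lower bound: ⌈205/50⌉ = 5 shelves.
A packing using 5 shelves:
  shelf 1: 40 + 10 = 50
  shelf 2: 40 + 5 = 45
  shelf 3: 35 + 15 = 50
  shelf 4: 30 = 30
  shelf 5: 30 = 30
This matches the lower bound, so 5 is optimal.

5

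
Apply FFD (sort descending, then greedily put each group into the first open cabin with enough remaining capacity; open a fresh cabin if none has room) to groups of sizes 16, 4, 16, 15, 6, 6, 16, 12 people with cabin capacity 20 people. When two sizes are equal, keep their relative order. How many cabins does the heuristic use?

6

Sorted descending: 16, 16, 16, 15, 12, 6, 6, 4.
  16 → cabin 1 (new)  [load 16/20]
  16 → cabin 2 (new)  [load 16/20]
  16 → cabin 3 (new)  [load 16/20]
  15 → cabin 4 (new)  [load 15/20]
  12 → cabin 5 (new)  [load 12/20]
  6 → cabin 5  [load 18/20]
  6 → cabin 6 (new)  [load 6/20]
  4 → cabin 1  [load 20/20]
6 cabins opened.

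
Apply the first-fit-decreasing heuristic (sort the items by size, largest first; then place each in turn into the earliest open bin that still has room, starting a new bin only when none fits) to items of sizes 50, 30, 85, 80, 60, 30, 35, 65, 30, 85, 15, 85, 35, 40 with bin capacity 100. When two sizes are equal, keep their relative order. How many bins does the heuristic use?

8

Sorted descending: 85, 85, 85, 80, 65, 60, 50, 40, 35, 35, 30, 30, 30, 15.
  85 → bin 1 (new)  [load 85/100]
  85 → bin 2 (new)  [load 85/100]
  85 → bin 3 (new)  [load 85/100]
  80 → bin 4 (new)  [load 80/100]
  65 → bin 5 (new)  [load 65/100]
  60 → bin 6 (new)  [load 60/100]
  50 → bin 7 (new)  [load 50/100]
  40 → bin 6  [load 100/100]
  35 → bin 5  [load 100/100]
  35 → bin 7  [load 85/100]
  30 → bin 8 (new)  [load 30/100]
  30 → bin 8  [load 60/100]
  30 → bin 8  [load 90/100]
  15 → bin 1  [load 100/100]
8 bins opened.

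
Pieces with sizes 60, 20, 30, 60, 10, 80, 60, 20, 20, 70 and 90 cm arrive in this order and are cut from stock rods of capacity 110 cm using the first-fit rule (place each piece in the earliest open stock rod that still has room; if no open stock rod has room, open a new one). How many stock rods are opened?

6

  60 → stock rod 1 (new)  [load 60/110]
  20 → stock rod 1  [load 80/110]
  30 → stock rod 1  [load 110/110]
  60 → stock rod 2 (new)  [load 60/110]
  10 → stock rod 2  [load 70/110]
  80 → stock rod 3 (new)  [load 80/110]
  60 → stock rod 4 (new)  [load 60/110]
  20 → stock rod 2  [load 90/110]
  20 → stock rod 2  [load 110/110]
  70 → stock rod 5 (new)  [load 70/110]
  90 → stock rod 6 (new)  [load 90/110]
6 stock rods opened.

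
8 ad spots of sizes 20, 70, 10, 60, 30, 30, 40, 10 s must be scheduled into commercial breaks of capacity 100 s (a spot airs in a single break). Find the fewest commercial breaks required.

3

Total = 70 + 60 + 40 + 30 + 30 + 20 + 10 + 10 = 270 s.
Lower bound: ⌈270/100⌉ = 3 commercial breaks.
A packing using 3 commercial breaks:
  break 1: 70 + 30 = 100
  break 2: 60 + 40 = 100
  break 3: 30 + 20 + 10 + 10 = 70
This matches the lower bound, so 3 is optimal.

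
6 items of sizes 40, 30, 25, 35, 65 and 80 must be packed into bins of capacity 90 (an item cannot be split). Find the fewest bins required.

Total = 80 + 65 + 40 + 35 + 30 + 25 = 275.
Lower bound: ⌈275/90⌉ = 4 bins.
A packing using 4 bins:
  bin 1: 80 = 80
  bin 2: 65 + 25 = 90
  bin 3: 40 + 35 = 75
  bin 4: 30 = 30
This matches the lower bound, so 4 is optimal.

4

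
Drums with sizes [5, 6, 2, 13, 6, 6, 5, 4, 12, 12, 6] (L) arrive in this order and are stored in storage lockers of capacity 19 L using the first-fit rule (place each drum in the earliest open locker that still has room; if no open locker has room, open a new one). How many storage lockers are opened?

  5 → locker 1 (new)  [load 5/19]
  6 → locker 1  [load 11/19]
  2 → locker 1  [load 13/19]
  13 → locker 2 (new)  [load 13/19]
  6 → locker 1  [load 19/19]
  6 → locker 2  [load 19/19]
  5 → locker 3 (new)  [load 5/19]
  4 → locker 3  [load 9/19]
  12 → locker 4 (new)  [load 12/19]
  12 → locker 5 (new)  [load 12/19]
  6 → locker 3  [load 15/19]
5 storage lockers opened.

5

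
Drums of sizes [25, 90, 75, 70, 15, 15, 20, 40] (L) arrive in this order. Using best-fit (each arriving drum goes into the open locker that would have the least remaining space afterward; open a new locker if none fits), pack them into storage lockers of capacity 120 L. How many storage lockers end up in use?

4

  25 → locker 1 (new)  [load 25/120]
  90 → locker 1  [load 115/120]
  75 → locker 2 (new)  [load 75/120]
  70 → locker 3 (new)  [load 70/120]
  15 → locker 2  [load 90/120]
  15 → locker 2  [load 105/120]
  20 → locker 3  [load 90/120]
  40 → locker 4 (new)  [load 40/120]
4 storage lockers opened.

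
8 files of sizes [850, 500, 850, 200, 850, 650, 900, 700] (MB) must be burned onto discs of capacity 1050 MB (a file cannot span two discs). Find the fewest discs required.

7

Total = 900 + 850 + 850 + 850 + 700 + 650 + 500 + 200 = 5500 MB.
Lower bound: ⌈5500/1050⌉ = 6 discs.
A packing using 7 discs:
  disc 1: 900 = 900
  disc 2: 850 + 200 = 1050
  disc 3: 850 = 850
  disc 4: 850 = 850
  disc 5: 700 = 700
  disc 6: 650 = 650
  disc 7: 500 = 500
No arrangement into 6 discs stays within capacity, so 7 is optimal.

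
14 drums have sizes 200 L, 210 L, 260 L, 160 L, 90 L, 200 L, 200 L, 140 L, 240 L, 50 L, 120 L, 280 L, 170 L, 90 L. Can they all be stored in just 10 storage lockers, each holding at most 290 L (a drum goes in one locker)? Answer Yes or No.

A valid assignment using 10 storage lockers:
  locker 1: 280 = 280
  locker 2: 260 = 260
  locker 3: 240 + 50 = 290
  locker 4: 210 = 210
  locker 5: 200 + 90 = 290
  locker 6: 200 + 90 = 290
  locker 7: 200 = 200
  locker 8: 170 + 120 = 290
  locker 9: 160 = 160
  locker 10: 140 = 140
Every load is within 290 L, so 10 storage lockers suffice.

Yes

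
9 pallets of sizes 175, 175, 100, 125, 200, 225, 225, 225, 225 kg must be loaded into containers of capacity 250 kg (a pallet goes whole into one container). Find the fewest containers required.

8

Total = 225 + 225 + 225 + 225 + 200 + 175 + 175 + 125 + 100 = 1675 kg.
Lower bound: ⌈1675/250⌉ = 7 containers.
A packing using 8 containers:
  container 1: 225 = 225
  container 2: 225 = 225
  container 3: 225 = 225
  container 4: 225 = 225
  container 5: 200 = 200
  container 6: 175 = 175
  container 7: 175 = 175
  container 8: 125 + 100 = 225
No arrangement into 7 containers stays within capacity, so 8 is optimal.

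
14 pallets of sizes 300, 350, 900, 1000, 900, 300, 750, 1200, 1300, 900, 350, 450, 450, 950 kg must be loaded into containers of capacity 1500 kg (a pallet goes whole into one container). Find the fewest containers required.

8

Total = 1300 + 1200 + 1000 + 950 + 900 + 900 + 900 + 750 + 450 + 450 + 350 + 350 + 300 + 300 = 10100 kg.
Lower bound: ⌈10100/1500⌉ = 7 containers.
A packing using 8 containers:
  container 1: 1300 = 1300
  container 2: 1200 + 300 = 1500
  container 3: 1000 + 450 = 1450
  container 4: 950 + 450 = 1400
  container 5: 900 + 350 = 1250
  container 6: 900 + 350 = 1250
  container 7: 900 + 300 = 1200
  container 8: 750 = 750
No arrangement into 7 containers stays within capacity, so 8 is optimal.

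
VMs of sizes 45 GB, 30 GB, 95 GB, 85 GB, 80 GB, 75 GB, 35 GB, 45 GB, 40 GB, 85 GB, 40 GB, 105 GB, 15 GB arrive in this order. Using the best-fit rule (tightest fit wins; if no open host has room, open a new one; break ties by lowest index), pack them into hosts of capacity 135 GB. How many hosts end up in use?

7

  45 → host 1 (new)  [load 45/135]
  30 → host 1  [load 75/135]
  95 → host 2 (new)  [load 95/135]
  85 → host 3 (new)  [load 85/135]
  80 → host 4 (new)  [load 80/135]
  75 → host 5 (new)  [load 75/135]
  35 → host 2  [load 130/135]
  45 → host 3  [load 130/135]
  40 → host 4  [load 120/135]
  85 → host 6 (new)  [load 85/135]
  40 → host 6  [load 125/135]
  105 → host 7 (new)  [load 105/135]
  15 → host 4  [load 135/135]
7 hosts opened.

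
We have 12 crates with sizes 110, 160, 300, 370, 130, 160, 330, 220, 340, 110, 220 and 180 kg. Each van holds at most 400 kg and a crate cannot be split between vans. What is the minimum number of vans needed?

8

Total = 370 + 340 + 330 + 300 + 220 + 220 + 180 + 160 + 160 + 130 + 110 + 110 = 2630 kg.
Lower bound: ⌈2630/400⌉ = 7 vans.
A packing using 8 vans:
  van 1: 370 = 370
  van 2: 340 = 340
  van 3: 330 = 330
  van 4: 300 = 300
  van 5: 220 + 180 = 400
  van 6: 220 + 160 = 380
  van 7: 160 + 130 + 110 = 400
  van 8: 110 = 110
No arrangement into 7 vans stays within capacity, so 8 is optimal.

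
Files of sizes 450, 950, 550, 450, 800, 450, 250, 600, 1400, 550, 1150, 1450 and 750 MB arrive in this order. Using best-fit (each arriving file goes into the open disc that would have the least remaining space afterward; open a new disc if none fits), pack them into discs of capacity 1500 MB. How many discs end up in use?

8

  450 → disc 1 (new)  [load 450/1500]
  950 → disc 1  [load 1400/1500]
  550 → disc 2 (new)  [load 550/1500]
  450 → disc 2  [load 1000/1500]
  800 → disc 3 (new)  [load 800/1500]
  450 → disc 2  [load 1450/1500]
  250 → disc 3  [load 1050/1500]
  600 → disc 4 (new)  [load 600/1500]
  1400 → disc 5 (new)  [load 1400/1500]
  550 → disc 4  [load 1150/1500]
  1150 → disc 6 (new)  [load 1150/1500]
  1450 → disc 7 (new)  [load 1450/1500]
  750 → disc 8 (new)  [load 750/1500]
8 discs opened.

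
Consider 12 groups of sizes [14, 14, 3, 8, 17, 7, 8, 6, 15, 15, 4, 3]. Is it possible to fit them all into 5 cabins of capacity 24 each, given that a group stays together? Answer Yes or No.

Yes

A valid assignment using 5 cabins:
  cabin 1: 17 + 7 = 24
  cabin 2: 15 + 8 = 23
  cabin 3: 15 + 8 = 23
  cabin 4: 14 + 6 + 4 = 24
  cabin 5: 14 + 3 + 3 = 20
Every load is within 24, so 5 cabins suffice.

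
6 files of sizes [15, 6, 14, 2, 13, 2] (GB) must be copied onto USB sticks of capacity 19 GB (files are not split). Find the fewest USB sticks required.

3

Total = 15 + 14 + 13 + 6 + 2 + 2 = 52 GB.
Lower bound: ⌈52/19⌉ = 3 USB sticks.
A packing using 3 USB sticks:
  USB stick 1: 15 + 2 + 2 = 19
  USB stick 2: 14 = 14
  USB stick 3: 13 + 6 = 19
This matches the lower bound, so 3 is optimal.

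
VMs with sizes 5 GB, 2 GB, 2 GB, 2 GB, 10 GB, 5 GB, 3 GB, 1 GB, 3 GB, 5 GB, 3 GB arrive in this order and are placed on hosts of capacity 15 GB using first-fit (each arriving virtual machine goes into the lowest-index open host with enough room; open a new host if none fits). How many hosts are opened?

3

  5 → host 1 (new)  [load 5/15]
  2 → host 1  [load 7/15]
  2 → host 1  [load 9/15]
  2 → host 1  [load 11/15]
  10 → host 2 (new)  [load 10/15]
  5 → host 2  [load 15/15]
  3 → host 1  [load 14/15]
  1 → host 1  [load 15/15]
  3 → host 3 (new)  [load 3/15]
  5 → host 3  [load 8/15]
  3 → host 3  [load 11/15]
3 hosts opened.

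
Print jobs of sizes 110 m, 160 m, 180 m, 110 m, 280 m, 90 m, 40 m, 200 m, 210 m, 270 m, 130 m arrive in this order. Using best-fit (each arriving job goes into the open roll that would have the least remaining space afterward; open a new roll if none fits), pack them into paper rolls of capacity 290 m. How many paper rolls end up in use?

  110 → roll 1 (new)  [load 110/290]
  160 → roll 1  [load 270/290]
  180 → roll 2 (new)  [load 180/290]
  110 → roll 2  [load 290/290]
  280 → roll 3 (new)  [load 280/290]
  90 → roll 4 (new)  [load 90/290]
  40 → roll 4  [load 130/290]
  200 → roll 5 (new)  [load 200/290]
  210 → roll 6 (new)  [load 210/290]
  270 → roll 7 (new)  [load 270/290]
  130 → roll 4  [load 260/290]
7 paper rolls opened.

7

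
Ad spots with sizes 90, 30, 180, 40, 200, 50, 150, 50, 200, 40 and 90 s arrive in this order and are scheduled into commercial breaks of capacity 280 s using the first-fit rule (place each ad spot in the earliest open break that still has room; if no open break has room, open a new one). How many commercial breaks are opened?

  90 → break 1 (new)  [load 90/280]
  30 → break 1  [load 120/280]
  180 → break 2 (new)  [load 180/280]
  40 → break 1  [load 160/280]
  200 → break 3 (new)  [load 200/280]
  50 → break 1  [load 210/280]
  150 → break 4 (new)  [load 150/280]
  50 → break 1  [load 260/280]
  200 → break 5 (new)  [load 200/280]
  40 → break 2  [load 220/280]
  90 → break 4  [load 240/280]
5 commercial breaks opened.

5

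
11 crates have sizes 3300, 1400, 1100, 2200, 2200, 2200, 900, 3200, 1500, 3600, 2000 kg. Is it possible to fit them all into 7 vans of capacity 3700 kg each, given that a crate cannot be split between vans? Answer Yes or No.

Yes

A valid assignment using 7 vans:
  van 1: 3600 = 3600
  van 2: 3300 = 3300
  van 3: 3200 = 3200
  van 4: 2200 + 1500 = 3700
  van 5: 2200 + 1400 = 3600
  van 6: 2200 + 1100 = 3300
  van 7: 2000 + 900 = 2900
Every load is within 3700 kg, so 7 vans suffice.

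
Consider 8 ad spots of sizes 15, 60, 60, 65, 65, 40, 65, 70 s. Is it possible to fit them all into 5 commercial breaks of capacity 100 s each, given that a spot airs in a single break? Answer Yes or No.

Total = 440 s; ⌈440/100⌉ = 5.
6 ad spots each exceed half the capacity and cannot share a break, forcing at least 6 commercial breaks.
At least 6 commercial breaks are required, but only 5 are allowed.

No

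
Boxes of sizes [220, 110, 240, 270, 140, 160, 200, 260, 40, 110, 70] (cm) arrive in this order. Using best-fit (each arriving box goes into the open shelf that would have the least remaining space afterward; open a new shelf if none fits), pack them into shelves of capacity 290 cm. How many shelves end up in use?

7

  220 → shelf 1 (new)  [load 220/290]
  110 → shelf 2 (new)  [load 110/290]
  240 → shelf 3 (new)  [load 240/290]
  270 → shelf 4 (new)  [load 270/290]
  140 → shelf 2  [load 250/290]
  160 → shelf 5 (new)  [load 160/290]
  200 → shelf 6 (new)  [load 200/290]
  260 → shelf 7 (new)  [load 260/290]
  40 → shelf 2  [load 290/290]
  110 → shelf 5  [load 270/290]
  70 → shelf 1  [load 290/290]
7 shelves opened.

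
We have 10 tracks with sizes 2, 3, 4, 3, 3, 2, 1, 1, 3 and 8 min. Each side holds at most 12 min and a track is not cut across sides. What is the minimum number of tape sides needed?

3

Total = 8 + 4 + 3 + 3 + 3 + 3 + 2 + 2 + 1 + 1 = 30 min.
Lower bound: ⌈30/12⌉ = 3 tape sides.
A packing using 3 tape sides:
  side 1: 8 + 4 = 12
  side 2: 3 + 3 + 3 + 3 = 12
  side 3: 2 + 2 + 1 + 1 = 6
This matches the lower bound, so 3 is optimal.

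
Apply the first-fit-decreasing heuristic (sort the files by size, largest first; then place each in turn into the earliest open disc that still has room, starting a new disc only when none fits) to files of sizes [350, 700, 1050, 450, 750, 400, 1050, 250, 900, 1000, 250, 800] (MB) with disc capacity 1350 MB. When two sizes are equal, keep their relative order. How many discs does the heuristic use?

Sorted descending: 1050, 1050, 1000, 900, 800, 750, 700, 450, 400, 350, 250, 250.
  1050 → disc 1 (new)  [load 1050/1350]
  1050 → disc 2 (new)  [load 1050/1350]
  1000 → disc 3 (new)  [load 1000/1350]
  900 → disc 4 (new)  [load 900/1350]
  800 → disc 5 (new)  [load 800/1350]
  750 → disc 6 (new)  [load 750/1350]
  700 → disc 7 (new)  [load 700/1350]
  450 → disc 4  [load 1350/1350]
  400 → disc 5  [load 1200/1350]
  350 → disc 3  [load 1350/1350]
  250 → disc 1  [load 1300/1350]
  250 → disc 2  [load 1300/1350]
7 discs opened.

7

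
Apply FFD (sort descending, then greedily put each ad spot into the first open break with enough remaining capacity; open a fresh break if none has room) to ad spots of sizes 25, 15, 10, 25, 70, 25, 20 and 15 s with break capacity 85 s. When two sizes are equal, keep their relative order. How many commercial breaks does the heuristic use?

3

Sorted descending: 70, 25, 25, 25, 20, 15, 15, 10.
  70 → break 1 (new)  [load 70/85]
  25 → break 2 (new)  [load 25/85]
  25 → break 2  [load 50/85]
  25 → break 2  [load 75/85]
  20 → break 3 (new)  [load 20/85]
  15 → break 1  [load 85/85]
  15 → break 3  [load 35/85]
  10 → break 2  [load 85/85]
3 commercial breaks opened.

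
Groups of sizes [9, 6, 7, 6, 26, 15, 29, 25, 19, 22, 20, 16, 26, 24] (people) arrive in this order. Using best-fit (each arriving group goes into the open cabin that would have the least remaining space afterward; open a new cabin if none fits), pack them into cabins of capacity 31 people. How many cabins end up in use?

10

  9 → cabin 1 (new)  [load 9/31]
  6 → cabin 1  [load 15/31]
  7 → cabin 1  [load 22/31]
  6 → cabin 1  [load 28/31]
  26 → cabin 2 (new)  [load 26/31]
  15 → cabin 3 (new)  [load 15/31]
  29 → cabin 4 (new)  [load 29/31]
  25 → cabin 5 (new)  [load 25/31]
  19 → cabin 6 (new)  [load 19/31]
  22 → cabin 7 (new)  [load 22/31]
  20 → cabin 8 (new)  [load 20/31]
  16 → cabin 3  [load 31/31]
  26 → cabin 9 (new)  [load 26/31]
  24 → cabin 10 (new)  [load 24/31]
10 cabins opened.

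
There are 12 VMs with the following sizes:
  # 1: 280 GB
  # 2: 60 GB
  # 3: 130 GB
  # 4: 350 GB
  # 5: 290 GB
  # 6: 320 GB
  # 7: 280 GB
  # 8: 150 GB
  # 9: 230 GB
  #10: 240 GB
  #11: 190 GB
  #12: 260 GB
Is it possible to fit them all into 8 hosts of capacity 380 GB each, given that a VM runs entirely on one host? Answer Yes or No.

No

Total = 2780 GB; ⌈2780/380⌉ = 8.
The bound of 8 does not rule out 8, but exhaustive search shows no assignment into 8 hosts of capacity 380 GB exists — the minimum is 9.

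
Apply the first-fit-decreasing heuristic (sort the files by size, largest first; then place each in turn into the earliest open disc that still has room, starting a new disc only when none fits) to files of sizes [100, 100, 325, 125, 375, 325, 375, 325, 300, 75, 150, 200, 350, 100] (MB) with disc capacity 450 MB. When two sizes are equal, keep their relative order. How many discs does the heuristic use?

Sorted descending: 375, 375, 350, 325, 325, 325, 300, 200, 150, 125, 100, 100, 100, 75.
  375 → disc 1 (new)  [load 375/450]
  375 → disc 2 (new)  [load 375/450]
  350 → disc 3 (new)  [load 350/450]
  325 → disc 4 (new)  [load 325/450]
  325 → disc 5 (new)  [load 325/450]
  325 → disc 6 (new)  [load 325/450]
  300 → disc 7 (new)  [load 300/450]
  200 → disc 8 (new)  [load 200/450]
  150 → disc 7  [load 450/450]
  125 → disc 4  [load 450/450]
  100 → disc 3  [load 450/450]
  100 → disc 5  [load 425/450]
  100 → disc 6  [load 425/450]
  75 → disc 1  [load 450/450]
8 discs opened.

8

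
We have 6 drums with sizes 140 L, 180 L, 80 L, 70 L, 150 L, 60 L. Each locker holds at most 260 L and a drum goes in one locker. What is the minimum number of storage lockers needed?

Total = 180 + 150 + 140 + 80 + 70 + 60 = 680 L.
Lower bound: ⌈680/260⌉ = 3 storage lockers.
A packing using 3 storage lockers:
  locker 1: 180 + 80 = 260
  locker 2: 150 + 70 = 220
  locker 3: 140 + 60 = 200
This matches the lower bound, so 3 is optimal.

3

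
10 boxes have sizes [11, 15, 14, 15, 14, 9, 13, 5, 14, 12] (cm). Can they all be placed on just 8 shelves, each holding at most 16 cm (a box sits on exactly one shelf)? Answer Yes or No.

Total = 122 cm; ⌈122/16⌉ = 8.
9 boxes each exceed half the capacity and cannot share a shelf, forcing at least 9 shelves.
At least 9 shelves are required, but only 8 are allowed.

No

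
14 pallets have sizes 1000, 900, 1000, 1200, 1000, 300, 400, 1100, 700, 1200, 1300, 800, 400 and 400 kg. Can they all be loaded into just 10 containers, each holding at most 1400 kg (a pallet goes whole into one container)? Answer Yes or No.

A valid assignment using 10 containers:
  container 1: 1300 = 1300
  container 2: 1200 = 1200
  container 3: 1200 = 1200
  container 4: 1100 + 300 = 1400
  container 5: 1000 + 400 = 1400
  container 6: 1000 + 400 = 1400
  container 7: 1000 + 400 = 1400
  container 8: 900 = 900
  container 9: 800 = 800
  container 10: 700 = 700
Every load is within 1400 kg, so 10 containers suffice.

Yes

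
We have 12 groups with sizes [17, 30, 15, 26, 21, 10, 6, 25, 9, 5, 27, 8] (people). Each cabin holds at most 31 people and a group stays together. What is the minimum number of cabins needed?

Total = 30 + 27 + 26 + 25 + 21 + 17 + 15 + 10 + 9 + 8 + 6 + 5 = 199 people.
Lower bound: ⌈199/31⌉ = 7 cabins.
A packing using 7 cabins:
  cabin 1: 30 = 30
  cabin 2: 27 = 27
  cabin 3: 26 + 5 = 31
  cabin 4: 25 + 6 = 31
  cabin 5: 21 + 10 = 31
  cabin 6: 17 + 9 = 26
  cabin 7: 15 + 8 = 23
This matches the lower bound, so 7 is optimal.

7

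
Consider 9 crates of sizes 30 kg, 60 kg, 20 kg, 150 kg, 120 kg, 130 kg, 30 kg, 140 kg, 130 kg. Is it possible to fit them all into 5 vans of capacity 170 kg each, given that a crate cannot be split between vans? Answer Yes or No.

Total = 810 kg; ⌈810/170⌉ = 5.
The bound of 5 does not rule out 5, but exhaustive search shows no assignment into 5 vans of capacity 170 kg exists — the minimum is 6.

No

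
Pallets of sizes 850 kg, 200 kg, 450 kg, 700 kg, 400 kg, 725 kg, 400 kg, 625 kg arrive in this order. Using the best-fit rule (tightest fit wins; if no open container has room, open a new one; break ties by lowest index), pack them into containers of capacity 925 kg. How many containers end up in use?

6

  850 → container 1 (new)  [load 850/925]
  200 → container 2 (new)  [load 200/925]
  450 → container 2  [load 650/925]
  700 → container 3 (new)  [load 700/925]
  400 → container 4 (new)  [load 400/925]
  725 → container 5 (new)  [load 725/925]
  400 → container 4  [load 800/925]
  625 → container 6 (new)  [load 625/925]
6 containers opened.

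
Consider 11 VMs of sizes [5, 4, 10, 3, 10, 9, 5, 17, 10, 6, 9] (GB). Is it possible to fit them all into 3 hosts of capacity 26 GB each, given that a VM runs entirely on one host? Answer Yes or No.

Total = 88 GB; ⌈88/26⌉ = 4.
At least 4 hosts are required, but only 3 are allowed.

No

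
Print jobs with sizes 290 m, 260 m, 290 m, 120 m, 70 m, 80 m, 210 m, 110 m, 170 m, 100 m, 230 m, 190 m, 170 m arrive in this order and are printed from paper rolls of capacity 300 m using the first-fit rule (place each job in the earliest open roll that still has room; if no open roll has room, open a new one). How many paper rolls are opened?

9

  290 → roll 1 (new)  [load 290/300]
  260 → roll 2 (new)  [load 260/300]
  290 → roll 3 (new)  [load 290/300]
  120 → roll 4 (new)  [load 120/300]
  70 → roll 4  [load 190/300]
  80 → roll 4  [load 270/300]
  210 → roll 5 (new)  [load 210/300]
  110 → roll 6 (new)  [load 110/300]
  170 → roll 6  [load 280/300]
  100 → roll 7 (new)  [load 100/300]
  230 → roll 8 (new)  [load 230/300]
  190 → roll 7  [load 290/300]
  170 → roll 9 (new)  [load 170/300]
9 paper rolls opened.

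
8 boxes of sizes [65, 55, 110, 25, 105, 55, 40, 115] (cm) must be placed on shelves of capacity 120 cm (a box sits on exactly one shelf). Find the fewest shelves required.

Total = 115 + 110 + 105 + 65 + 55 + 55 + 40 + 25 = 570 cm.
Lower bound: ⌈570/120⌉ = 5 shelves.
A packing using 5 shelves:
  shelf 1: 115 = 115
  shelf 2: 110 = 110
  shelf 3: 105 = 105
  shelf 4: 65 + 55 = 120
  shelf 5: 55 + 40 + 25 = 120
This matches the lower bound, so 5 is optimal.

5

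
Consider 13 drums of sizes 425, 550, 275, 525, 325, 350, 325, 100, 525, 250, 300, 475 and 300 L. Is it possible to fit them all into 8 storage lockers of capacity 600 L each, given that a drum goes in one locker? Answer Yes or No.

No

Total = 4725 L; ⌈4725/600⌉ = 8.
The bound of 8 does not rule out 8, but exhaustive search shows no assignment into 8 storage lockers of capacity 600 L exists — the minimum is 9.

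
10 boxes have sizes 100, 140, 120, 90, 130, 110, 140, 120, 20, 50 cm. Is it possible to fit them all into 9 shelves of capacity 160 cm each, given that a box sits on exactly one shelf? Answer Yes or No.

Yes

A valid assignment using 8 shelves:
  shelf 1: 140 + 20 = 160
  shelf 2: 140 = 140
  shelf 3: 130 = 130
  shelf 4: 120 = 120
  shelf 5: 120 = 120
  shelf 6: 110 + 50 = 160
  shelf 7: 100 = 100
  shelf 8: 90 = 90
That uses only 8 ≤ 9, so 9 shelves are enough.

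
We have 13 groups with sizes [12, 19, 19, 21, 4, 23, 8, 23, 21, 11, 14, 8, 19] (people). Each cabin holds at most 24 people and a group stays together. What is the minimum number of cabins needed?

10

Total = 23 + 23 + 21 + 21 + 19 + 19 + 19 + 14 + 12 + 11 + 8 + 8 + 4 = 202 people.
Lower bound: ⌈202/24⌉ = 9 cabins.
A packing using 10 cabins:
  cabin 1: 23 = 23
  cabin 2: 23 = 23
  cabin 3: 21 = 21
  cabin 4: 21 = 21
  cabin 5: 19 + 4 = 23
  cabin 6: 19 = 19
  cabin 7: 19 = 19
  cabin 8: 14 + 8 = 22
  cabin 9: 12 + 11 = 23
  cabin 10: 8 = 8
No arrangement into 9 cabins stays within capacity, so 10 is optimal.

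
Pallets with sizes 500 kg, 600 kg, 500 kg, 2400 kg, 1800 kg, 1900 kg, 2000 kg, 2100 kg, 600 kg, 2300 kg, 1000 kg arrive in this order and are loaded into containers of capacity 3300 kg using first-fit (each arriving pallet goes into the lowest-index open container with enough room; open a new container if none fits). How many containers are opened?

  500 → container 1 (new)  [load 500/3300]
  600 → container 1  [load 1100/3300]
  500 → container 1  [load 1600/3300]
  2400 → container 2 (new)  [load 2400/3300]
  1800 → container 3 (new)  [load 1800/3300]
  1900 → container 4 (new)  [load 1900/3300]
  2000 → container 5 (new)  [load 2000/3300]
  2100 → container 6 (new)  [load 2100/3300]
  600 → container 1  [load 2200/3300]
  2300 → container 7 (new)  [load 2300/3300]
  1000 → container 1  [load 3200/3300]
7 containers opened.

7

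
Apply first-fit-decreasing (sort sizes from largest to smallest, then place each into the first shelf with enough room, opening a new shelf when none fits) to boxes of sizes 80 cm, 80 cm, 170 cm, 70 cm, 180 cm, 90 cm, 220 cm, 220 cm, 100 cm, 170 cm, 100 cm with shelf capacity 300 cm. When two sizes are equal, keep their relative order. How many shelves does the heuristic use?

6

Sorted descending: 220, 220, 180, 170, 170, 100, 100, 90, 80, 80, 70.
  220 → shelf 1 (new)  [load 220/300]
  220 → shelf 2 (new)  [load 220/300]
  180 → shelf 3 (new)  [load 180/300]
  170 → shelf 4 (new)  [load 170/300]
  170 → shelf 5 (new)  [load 170/300]
  100 → shelf 3  [load 280/300]
  100 → shelf 4  [load 270/300]
  90 → shelf 5  [load 260/300]
  80 → shelf 1  [load 300/300]
  80 → shelf 2  [load 300/300]
  70 → shelf 6 (new)  [load 70/300]
6 shelves opened.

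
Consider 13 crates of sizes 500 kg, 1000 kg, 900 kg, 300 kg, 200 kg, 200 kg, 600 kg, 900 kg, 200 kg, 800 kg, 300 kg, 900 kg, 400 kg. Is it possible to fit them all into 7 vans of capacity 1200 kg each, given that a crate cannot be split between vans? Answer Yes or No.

Yes

A valid assignment using 7 vans:
  van 1: 1000 + 200 = 1200
  van 2: 900 + 300 = 1200
  van 3: 900 + 300 = 1200
  van 4: 900 + 200 = 1100
  van 5: 800 + 400 = 1200
  van 6: 600 + 500 = 1100
  van 7: 200 = 200
Every load is within 1200 kg, so 7 vans suffice.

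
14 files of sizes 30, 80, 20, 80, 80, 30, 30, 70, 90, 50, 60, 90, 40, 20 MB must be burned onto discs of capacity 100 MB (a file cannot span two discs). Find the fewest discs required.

9

Total = 90 + 90 + 80 + 80 + 80 + 70 + 60 + 50 + 40 + 30 + 30 + 30 + 20 + 20 = 770 MB.
Lower bound: ⌈770/100⌉ = 8 discs.
A packing using 9 discs:
  disc 1: 90 = 90
  disc 2: 90 = 90
  disc 3: 80 + 20 = 100
  disc 4: 80 + 20 = 100
  disc 5: 80 = 80
  disc 6: 70 + 30 = 100
  disc 7: 60 + 40 = 100
  disc 8: 50 + 30 = 80
  disc 9: 30 = 30
No arrangement into 8 discs stays within capacity, so 9 is optimal.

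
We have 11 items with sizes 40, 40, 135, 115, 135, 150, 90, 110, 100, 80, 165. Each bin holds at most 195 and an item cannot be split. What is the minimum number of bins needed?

7

Total = 165 + 150 + 135 + 135 + 115 + 110 + 100 + 90 + 80 + 40 + 40 = 1160.
Lower bound: ⌈1160/195⌉ = 6 bins.
Also, 7 items each exceed 195/2, and no two of those can share a bin, so at least 7 bins are needed.
A packing using 7 bins:
  bin 1: 165 = 165
  bin 2: 150 + 40 = 190
  bin 3: 135 + 40 = 175
  bin 4: 135 = 135
  bin 5: 115 + 80 = 195
  bin 6: 110 = 110
  bin 7: 100 + 90 = 190
This matches the lower bound, so 7 is optimal.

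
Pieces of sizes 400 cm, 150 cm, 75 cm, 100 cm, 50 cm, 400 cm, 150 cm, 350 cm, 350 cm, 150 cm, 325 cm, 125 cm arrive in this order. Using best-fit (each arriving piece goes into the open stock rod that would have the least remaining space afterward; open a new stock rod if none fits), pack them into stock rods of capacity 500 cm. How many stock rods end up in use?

6

  400 → stock rod 1 (new)  [load 400/500]
  150 → stock rod 2 (new)  [load 150/500]
  75 → stock rod 1  [load 475/500]
  100 → stock rod 2  [load 250/500]
  50 → stock rod 2  [load 300/500]
  400 → stock rod 3 (new)  [load 400/500]
  150 → stock rod 2  [load 450/500]
  350 → stock rod 4 (new)  [load 350/500]
  350 → stock rod 5 (new)  [load 350/500]
  150 → stock rod 4  [load 500/500]
  325 → stock rod 6 (new)  [load 325/500]
  125 → stock rod 5  [load 475/500]
6 stock rods opened.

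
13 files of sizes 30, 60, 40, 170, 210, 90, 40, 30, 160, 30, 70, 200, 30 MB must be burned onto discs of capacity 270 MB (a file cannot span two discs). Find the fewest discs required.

Total = 210 + 200 + 170 + 160 + 90 + 70 + 60 + 40 + 40 + 30 + 30 + 30 + 30 = 1160 MB.
Lower bound: ⌈1160/270⌉ = 5 discs.
A packing using 5 discs:
  disc 1: 210 + 60 = 270
  disc 2: 200 + 70 = 270
  disc 3: 170 + 90 = 260
  disc 4: 160 + 40 + 40 + 30 = 270
  disc 5: 30 + 30 + 30 = 90
This matches the lower bound, so 5 is optimal.

5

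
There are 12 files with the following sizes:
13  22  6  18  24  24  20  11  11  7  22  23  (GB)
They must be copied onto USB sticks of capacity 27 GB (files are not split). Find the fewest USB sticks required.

9

Total = 24 + 24 + 23 + 22 + 22 + 20 + 18 + 13 + 11 + 11 + 7 + 6 = 201 GB.
Lower bound: ⌈201/27⌉ = 8 USB sticks.
A packing using 9 USB sticks:
  USB stick 1: 24 = 24
  USB stick 2: 24 = 24
  USB stick 3: 23 = 23
  USB stick 4: 22 = 22
  USB stick 5: 22 = 22
  USB stick 6: 20 + 7 = 27
  USB stick 7: 18 + 6 = 24
  USB stick 8: 13 + 11 = 24
  USB stick 9: 11 = 11
No arrangement into 8 USB sticks stays within capacity, so 9 is optimal.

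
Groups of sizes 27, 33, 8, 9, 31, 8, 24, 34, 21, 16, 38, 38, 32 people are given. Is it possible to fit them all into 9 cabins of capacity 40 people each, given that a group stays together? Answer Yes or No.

A valid assignment using 9 cabins:
  cabin 1: 38 = 38
  cabin 2: 38 = 38
  cabin 3: 34 = 34
  cabin 4: 33 = 33
  cabin 5: 32 + 8 = 40
  cabin 6: 31 + 9 = 40
  cabin 7: 27 + 8 = 35
  cabin 8: 24 + 16 = 40
  cabin 9: 21 = 21
Every load is within 40 people, so 9 cabins suffice.

Yes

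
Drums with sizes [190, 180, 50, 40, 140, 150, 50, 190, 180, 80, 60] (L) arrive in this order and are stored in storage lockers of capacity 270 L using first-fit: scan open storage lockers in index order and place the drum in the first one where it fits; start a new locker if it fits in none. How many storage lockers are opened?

  190 → locker 1 (new)  [load 190/270]
  180 → locker 2 (new)  [load 180/270]
  50 → locker 1  [load 240/270]
  40 → locker 2  [load 220/270]
  140 → locker 3 (new)  [load 140/270]
  150 → locker 4 (new)  [load 150/270]
  50 → locker 2  [load 270/270]
  190 → locker 5 (new)  [load 190/270]
  180 → locker 6 (new)  [load 180/270]
  80 → locker 3  [load 220/270]
  60 → locker 4  [load 210/270]
6 storage lockers opened.

6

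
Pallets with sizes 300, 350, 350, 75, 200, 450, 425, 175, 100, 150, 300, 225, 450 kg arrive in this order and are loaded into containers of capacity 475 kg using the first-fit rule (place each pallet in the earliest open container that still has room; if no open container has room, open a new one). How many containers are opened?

9

  300 → container 1 (new)  [load 300/475]
  350 → container 2 (new)  [load 350/475]
  350 → container 3 (new)  [load 350/475]
  75 → container 1  [load 375/475]
  200 → container 4 (new)  [load 200/475]
  450 → container 5 (new)  [load 450/475]
  425 → container 6 (new)  [load 425/475]
  175 → container 4  [load 375/475]
  100 → container 1  [load 475/475]
  150 → container 7 (new)  [load 150/475]
  300 → container 7  [load 450/475]
  225 → container 8 (new)  [load 225/475]
  450 → container 9 (new)  [load 450/475]
9 containers opened.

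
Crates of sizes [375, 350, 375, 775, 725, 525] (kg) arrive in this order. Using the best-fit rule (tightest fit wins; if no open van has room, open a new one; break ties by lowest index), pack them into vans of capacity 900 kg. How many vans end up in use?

4

  375 → van 1 (new)  [load 375/900]
  350 → van 1  [load 725/900]
  375 → van 2 (new)  [load 375/900]
  775 → van 3 (new)  [load 775/900]
  725 → van 4 (new)  [load 725/900]
  525 → van 2  [load 900/900]
4 vans opened.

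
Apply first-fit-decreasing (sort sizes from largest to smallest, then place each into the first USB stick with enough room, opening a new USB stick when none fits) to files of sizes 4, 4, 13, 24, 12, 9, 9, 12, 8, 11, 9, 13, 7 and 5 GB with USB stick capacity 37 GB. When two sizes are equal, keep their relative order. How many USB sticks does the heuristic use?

Sorted descending: 24, 13, 13, 12, 12, 11, 9, 9, 9, 8, 7, 5, 4, 4.
  24 → USB stick 1 (new)  [load 24/37]
  13 → USB stick 1  [load 37/37]
  13 → USB stick 2 (new)  [load 13/37]
  12 → USB stick 2  [load 25/37]
  12 → USB stick 2  [load 37/37]
  11 → USB stick 3 (new)  [load 11/37]
  9 → USB stick 3  [load 20/37]
  9 → USB stick 3  [load 29/37]
  9 → USB stick 4 (new)  [load 9/37]
  8 → USB stick 3  [load 37/37]
  7 → USB stick 4  [load 16/37]
  5 → USB stick 4  [load 21/37]
  4 → USB stick 4  [load 25/37]
  4 → USB stick 4  [load 29/37]
4 USB sticks opened.

4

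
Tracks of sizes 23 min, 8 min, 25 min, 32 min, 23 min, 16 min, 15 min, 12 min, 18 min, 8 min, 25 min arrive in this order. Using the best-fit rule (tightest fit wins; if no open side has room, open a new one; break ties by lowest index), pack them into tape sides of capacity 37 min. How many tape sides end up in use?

  23 → side 1 (new)  [load 23/37]
  8 → side 1  [load 31/37]
  25 → side 2 (new)  [load 25/37]
  32 → side 3 (new)  [load 32/37]
  23 → side 4 (new)  [load 23/37]
  16 → side 5 (new)  [load 16/37]
  15 → side 5  [load 31/37]
  12 → side 2  [load 37/37]
  18 → side 6 (new)  [load 18/37]
  8 → side 4  [load 31/37]
  25 → side 7 (new)  [load 25/37]
7 tape sides opened.

7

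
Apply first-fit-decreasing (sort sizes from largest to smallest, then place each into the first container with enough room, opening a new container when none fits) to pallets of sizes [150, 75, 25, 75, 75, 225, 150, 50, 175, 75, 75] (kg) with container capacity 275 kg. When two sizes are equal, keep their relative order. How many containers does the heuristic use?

5

Sorted descending: 225, 175, 150, 150, 75, 75, 75, 75, 75, 50, 25.
  225 → container 1 (new)  [load 225/275]
  175 → container 2 (new)  [load 175/275]
  150 → container 3 (new)  [load 150/275]
  150 → container 4 (new)  [load 150/275]
  75 → container 2  [load 250/275]
  75 → container 3  [load 225/275]
  75 → container 4  [load 225/275]
  75 → container 5 (new)  [load 75/275]
  75 → container 5  [load 150/275]
  50 → container 1  [load 275/275]
  25 → container 2  [load 275/275]
5 containers opened.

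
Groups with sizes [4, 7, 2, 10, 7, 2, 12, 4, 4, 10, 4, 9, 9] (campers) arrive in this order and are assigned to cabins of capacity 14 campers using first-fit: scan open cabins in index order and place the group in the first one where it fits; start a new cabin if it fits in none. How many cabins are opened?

7

  4 → cabin 1 (new)  [load 4/14]
  7 → cabin 1  [load 11/14]
  2 → cabin 1  [load 13/14]
  10 → cabin 2 (new)  [load 10/14]
  7 → cabin 3 (new)  [load 7/14]
  2 → cabin 2  [load 12/14]
  12 → cabin 4 (new)  [load 12/14]
  4 → cabin 3  [load 11/14]
  4 → cabin 5 (new)  [load 4/14]
  10 → cabin 5  [load 14/14]
  4 → cabin 6 (new)  [load 4/14]
  9 → cabin 6  [load 13/14]
  9 → cabin 7 (new)  [load 9/14]
7 cabins opened.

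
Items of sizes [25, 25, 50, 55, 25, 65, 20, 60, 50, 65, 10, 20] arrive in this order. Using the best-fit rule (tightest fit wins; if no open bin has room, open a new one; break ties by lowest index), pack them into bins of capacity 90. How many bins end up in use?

7

  25 → bin 1 (new)  [load 25/90]
  25 → bin 1  [load 50/90]
  50 → bin 2 (new)  [load 50/90]
  55 → bin 3 (new)  [load 55/90]
  25 → bin 3  [load 80/90]
  65 → bin 4 (new)  [load 65/90]
  20 → bin 4  [load 85/90]
  60 → bin 5 (new)  [load 60/90]
  50 → bin 6 (new)  [load 50/90]
  65 → bin 7 (new)  [load 65/90]
  10 → bin 3  [load 90/90]
  20 → bin 7  [load 85/90]
7 bins opened.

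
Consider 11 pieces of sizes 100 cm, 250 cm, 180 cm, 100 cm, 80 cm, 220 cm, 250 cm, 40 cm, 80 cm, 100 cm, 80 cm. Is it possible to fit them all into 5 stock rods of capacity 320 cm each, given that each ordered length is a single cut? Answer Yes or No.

Total = 1480 cm; ⌈1480/320⌉ = 5.
The bound of 5 does not rule out 5, but exhaustive search shows no assignment into 5 stock rods of capacity 320 cm exists — the minimum is 6.

No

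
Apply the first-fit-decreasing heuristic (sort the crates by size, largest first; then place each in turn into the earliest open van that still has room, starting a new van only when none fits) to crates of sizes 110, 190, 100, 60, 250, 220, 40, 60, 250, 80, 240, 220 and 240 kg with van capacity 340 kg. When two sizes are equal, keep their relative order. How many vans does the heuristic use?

Sorted descending: 250, 250, 240, 240, 220, 220, 190, 110, 100, 80, 60, 60, 40.
  250 → van 1 (new)  [load 250/340]
  250 → van 2 (new)  [load 250/340]
  240 → van 3 (new)  [load 240/340]
  240 → van 4 (new)  [load 240/340]
  220 → van 5 (new)  [load 220/340]
  220 → van 6 (new)  [load 220/340]
  190 → van 7 (new)  [load 190/340]
  110 → van 5  [load 330/340]
  100 → van 3  [load 340/340]
  80 → van 1  [load 330/340]
  60 → van 2  [load 310/340]
  60 → van 4  [load 300/340]
  40 → van 4  [load 340/340]
7 vans opened.

7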